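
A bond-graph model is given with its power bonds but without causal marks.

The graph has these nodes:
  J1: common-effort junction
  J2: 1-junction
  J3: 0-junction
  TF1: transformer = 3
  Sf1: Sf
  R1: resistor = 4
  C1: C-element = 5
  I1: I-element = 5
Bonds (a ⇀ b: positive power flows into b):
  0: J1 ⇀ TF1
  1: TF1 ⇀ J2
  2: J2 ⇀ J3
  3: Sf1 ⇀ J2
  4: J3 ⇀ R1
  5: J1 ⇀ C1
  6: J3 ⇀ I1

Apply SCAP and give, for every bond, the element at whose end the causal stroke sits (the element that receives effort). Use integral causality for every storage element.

b3 →Sf1  (Sf1 fixes flow; stroke at Sf1)
b1 →J2  (J2: bond 3 brought flow, rest push out)
b2 →J2  (J2: bond 3 brought flow, rest push out)
b0 →TF1  (TF1: transformer flips bond 1)
b5 →J1  (J1: last free bond brings effort in)
b6 →I1  (I1: I, integral causality)
b4 →J3  (J3: last free bond brings effort in)

b0 →TF1
b1 →J2
b2 →J2
b3 →Sf1
b4 →J3
b5 →J1
b6 →I1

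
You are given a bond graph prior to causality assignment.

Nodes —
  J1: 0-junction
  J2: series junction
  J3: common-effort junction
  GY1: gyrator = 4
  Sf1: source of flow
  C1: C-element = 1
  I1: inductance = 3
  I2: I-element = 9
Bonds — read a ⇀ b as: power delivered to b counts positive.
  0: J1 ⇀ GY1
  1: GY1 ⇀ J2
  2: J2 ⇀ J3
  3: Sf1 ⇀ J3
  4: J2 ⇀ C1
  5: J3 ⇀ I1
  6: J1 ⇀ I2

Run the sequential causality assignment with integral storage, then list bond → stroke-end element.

bond 3 →Sf1  (Sf1: flow source, stroke at near end)
bond 4 →J2  (C1: C, integral causality)
bond 5 →I1  (I1 integral (f out))
bond 2 →J3  (J3: last free bond brings effort in)
bond 1 →J2  (J2 flow already set via bond 2)
bond 0 →J1  (GY GY1: same side as bond 1)
bond 6 →I2  (0-jn J1 has e-setter on 0)

β0 stroke→J1
β1 stroke→J2
β2 stroke→J3
β3 stroke→Sf1
β4 stroke→J2
β5 stroke→I1
β6 stroke→I2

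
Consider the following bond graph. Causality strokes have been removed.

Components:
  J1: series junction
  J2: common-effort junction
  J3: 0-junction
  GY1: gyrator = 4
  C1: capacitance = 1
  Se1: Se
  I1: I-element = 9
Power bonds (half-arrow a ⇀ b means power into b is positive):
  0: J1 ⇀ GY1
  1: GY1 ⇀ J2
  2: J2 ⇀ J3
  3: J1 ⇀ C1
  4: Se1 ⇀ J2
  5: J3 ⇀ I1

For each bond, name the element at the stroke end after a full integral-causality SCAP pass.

#4 stroke→J2  (Se1 fixes effort; stroke away)
#1 stroke→GY1  (common-e at J2 fixed by 4)
#2 stroke→J3  (common-e at J2 fixed by 4)
#5 stroke→I1  (J3 effort already set via bond 2)
#0 stroke→GY1  (GY GY1: same side as bond 1)
#3 stroke→J1  (common-f at J1 fixed by 0)

#0 |GY1
#1 |GY1
#2 |J3
#3 |J1
#4 |J2
#5 |I1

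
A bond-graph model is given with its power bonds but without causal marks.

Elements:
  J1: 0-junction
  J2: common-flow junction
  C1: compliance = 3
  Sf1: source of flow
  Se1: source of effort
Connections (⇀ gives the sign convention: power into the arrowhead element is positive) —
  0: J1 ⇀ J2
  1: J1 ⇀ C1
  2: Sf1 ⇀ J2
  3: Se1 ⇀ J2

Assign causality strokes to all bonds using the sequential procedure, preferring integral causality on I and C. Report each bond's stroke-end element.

b2 stroke at Sf1  (source Sf1 imposes f)
b3 stroke at J2  (Se1 (Se) sets effort on bond)
b0 stroke at J2  (J2 flow already set via bond 2)
b1 stroke at J1  (closing 0-jn rule on J1)

b0 stroke→J2
b1 stroke→J1
b2 stroke→Sf1
b3 stroke→J2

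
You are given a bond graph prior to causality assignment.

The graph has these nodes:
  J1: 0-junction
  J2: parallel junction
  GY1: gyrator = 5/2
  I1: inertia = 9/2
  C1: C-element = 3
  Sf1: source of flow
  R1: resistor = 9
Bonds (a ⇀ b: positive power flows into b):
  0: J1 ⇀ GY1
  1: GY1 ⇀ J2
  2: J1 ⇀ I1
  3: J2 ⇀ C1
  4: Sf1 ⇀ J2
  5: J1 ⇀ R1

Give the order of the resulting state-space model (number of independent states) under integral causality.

β4 |Sf1  (Sf1 (Sf) sets flow on bond)
β2 |I1  (I1 outputs flow p/I1)
β3 |J2  (C1 integral (e out))
β1 |GY1  (0-jn J2 has e-setter on 3)
β0 |GY1  (GY1: gyrator matches bond 1)
β5 |J1  (closing 0-jn rule on J1)

2  (C1, I1 all integral)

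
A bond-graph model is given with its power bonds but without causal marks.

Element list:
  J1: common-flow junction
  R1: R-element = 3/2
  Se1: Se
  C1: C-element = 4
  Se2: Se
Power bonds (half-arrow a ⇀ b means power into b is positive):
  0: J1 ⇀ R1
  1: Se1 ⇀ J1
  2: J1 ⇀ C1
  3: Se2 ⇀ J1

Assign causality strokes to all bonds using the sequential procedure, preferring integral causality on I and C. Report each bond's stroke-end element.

β0 |R1
β1 |J1
β2 |J1
β3 |J1

bond 1 →J1  (Se1 fixes effort; stroke away)
bond 3 →J1  (Se2 fixes effort; stroke away)
bond 2 →J1  (C1: C, integral causality)
bond 0 →R1  (only one flow-in slot at J1)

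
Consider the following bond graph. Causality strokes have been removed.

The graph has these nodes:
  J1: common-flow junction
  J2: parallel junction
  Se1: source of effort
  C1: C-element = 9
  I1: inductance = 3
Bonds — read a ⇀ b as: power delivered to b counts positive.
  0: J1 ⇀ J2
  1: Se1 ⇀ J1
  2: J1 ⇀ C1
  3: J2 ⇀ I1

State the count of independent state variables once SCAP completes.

2  (C1, I1 all integral)

bond 1 stroke→J1  (source Se1 imposes e)
bond 2 stroke→J1  (C1 integral (e out))
bond 0 stroke→J2  (J1 needs exactly one f-in)
bond 3 stroke→I1  (J2: bond 0 brought effort, rest push out)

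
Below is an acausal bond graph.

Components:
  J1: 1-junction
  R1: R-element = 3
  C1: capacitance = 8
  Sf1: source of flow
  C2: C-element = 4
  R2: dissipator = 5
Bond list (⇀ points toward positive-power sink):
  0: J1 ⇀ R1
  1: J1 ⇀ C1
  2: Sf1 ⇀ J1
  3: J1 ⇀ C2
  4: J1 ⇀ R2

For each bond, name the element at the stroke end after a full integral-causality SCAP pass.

β0 →J1
β1 →J1
β2 →Sf1
β3 →J1
β4 →J1

#2 →Sf1  (source Sf1 imposes f)
#0 →J1  (J1: bond 2 brought flow, rest push out)
#1 →J1  (J1: bond 2 brought flow, rest push out)
#3 →J1  (J1: bond 2 brought flow, rest push out)
#4 →J1  (1-jn J1 has f-setter on 2)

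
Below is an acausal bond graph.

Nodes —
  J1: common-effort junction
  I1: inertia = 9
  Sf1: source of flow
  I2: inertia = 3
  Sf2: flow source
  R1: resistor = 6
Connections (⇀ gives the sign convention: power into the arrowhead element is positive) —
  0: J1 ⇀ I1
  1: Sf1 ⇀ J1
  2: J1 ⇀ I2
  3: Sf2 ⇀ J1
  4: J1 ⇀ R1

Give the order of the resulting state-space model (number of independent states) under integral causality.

#1 stroke at Sf1  (Sf1 (Sf) sets flow on bond)
#3 stroke at Sf2  (Sf2: flow source, stroke at near end)
#0 stroke at I1  (I1: I, integral causality)
#2 stroke at I2  (prefer integral on I2)
#4 stroke at J1  (J1 needs exactly one e-in)

2  (I1, I2 all integral)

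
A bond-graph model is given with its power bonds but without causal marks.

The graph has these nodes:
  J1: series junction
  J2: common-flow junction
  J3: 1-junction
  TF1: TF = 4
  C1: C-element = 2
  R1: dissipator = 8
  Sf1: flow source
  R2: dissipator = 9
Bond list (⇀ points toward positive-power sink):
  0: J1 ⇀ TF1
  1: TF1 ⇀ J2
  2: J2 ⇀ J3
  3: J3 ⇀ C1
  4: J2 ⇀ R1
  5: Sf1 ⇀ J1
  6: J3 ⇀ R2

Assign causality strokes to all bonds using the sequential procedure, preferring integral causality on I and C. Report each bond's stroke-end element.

#5 →Sf1  (Sf1: flow source, stroke at near end)
#0 →J1  (J1 flow already set via bond 5)
#1 →TF1  (TF1: transformer flips bond 0)
#2 →J2  (J2 flow already set via bond 1)
#4 →J2  (J2 flow already set via bond 1)
#3 →J3  (J3 flow already set via bond 2)
#6 →J3  (J3 flow already set via bond 2)

bond 0 →J1
bond 1 →TF1
bond 2 →J2
bond 3 →J3
bond 4 →J2
bond 5 →Sf1
bond 6 →J3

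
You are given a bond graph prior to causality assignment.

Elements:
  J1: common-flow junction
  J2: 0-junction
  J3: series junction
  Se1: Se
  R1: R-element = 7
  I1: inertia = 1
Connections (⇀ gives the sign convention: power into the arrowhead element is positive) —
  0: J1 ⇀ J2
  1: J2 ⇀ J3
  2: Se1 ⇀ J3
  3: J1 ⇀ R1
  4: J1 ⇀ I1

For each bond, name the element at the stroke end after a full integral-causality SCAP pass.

β0 →J1
β1 →J2
β2 →J3
β3 →J1
β4 →I1

β2 stroke→J3  (source Se1 imposes e)
β1 stroke→J2  (J3 needs exactly one f-in)
β0 stroke→J1  (0-jn J2 has e-setter on 1)
β4 stroke→I1  (prefer integral on I1)
β3 stroke→J1  (common-f at J1 fixed by 4)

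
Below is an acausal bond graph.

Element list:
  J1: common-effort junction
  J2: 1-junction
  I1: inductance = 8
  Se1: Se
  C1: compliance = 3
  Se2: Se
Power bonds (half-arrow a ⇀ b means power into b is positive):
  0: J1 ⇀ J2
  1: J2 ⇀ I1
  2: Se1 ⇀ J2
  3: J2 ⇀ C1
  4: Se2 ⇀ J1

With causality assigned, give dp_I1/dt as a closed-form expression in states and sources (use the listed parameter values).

b2 →J2  (Se1 fixes effort; stroke away)
b4 →J1  (Se2: effort source, stroke at far end)
b0 →J2  (0-jn J1 has e-setter on 4)
b1 →I1  (I1 integral (f out))
b3 →J2  (common-f at J2 fixed by 1)

dp_I1/dt = E_Se1 + E_Se2 - q_C1/3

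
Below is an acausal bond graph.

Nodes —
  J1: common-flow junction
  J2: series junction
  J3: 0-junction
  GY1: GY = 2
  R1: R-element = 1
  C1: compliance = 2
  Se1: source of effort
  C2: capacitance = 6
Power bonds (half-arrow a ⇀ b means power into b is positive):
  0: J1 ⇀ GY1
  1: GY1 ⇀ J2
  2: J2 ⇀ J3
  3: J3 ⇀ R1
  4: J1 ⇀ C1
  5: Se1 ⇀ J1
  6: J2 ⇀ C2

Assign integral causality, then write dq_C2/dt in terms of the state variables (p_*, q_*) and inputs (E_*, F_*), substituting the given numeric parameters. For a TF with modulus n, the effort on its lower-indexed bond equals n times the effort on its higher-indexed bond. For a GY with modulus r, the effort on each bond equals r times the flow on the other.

bond 5 →J1  (source Se1 imposes e)
bond 4 →J1  (C1 outputs effort q/C1)
bond 0 →GY1  (only one flow-in slot at J1)
bond 1 →GY1  (GY GY1: same side as bond 0)
bond 2 →J2  (J2: bond 1 brought flow, rest push out)
bond 6 →J2  (1-jn J2 has f-setter on 1)
bond 3 →J3  (J3 needs exactly one e-in)

dq_C2/dt = E_Se1/2 - q_C1/4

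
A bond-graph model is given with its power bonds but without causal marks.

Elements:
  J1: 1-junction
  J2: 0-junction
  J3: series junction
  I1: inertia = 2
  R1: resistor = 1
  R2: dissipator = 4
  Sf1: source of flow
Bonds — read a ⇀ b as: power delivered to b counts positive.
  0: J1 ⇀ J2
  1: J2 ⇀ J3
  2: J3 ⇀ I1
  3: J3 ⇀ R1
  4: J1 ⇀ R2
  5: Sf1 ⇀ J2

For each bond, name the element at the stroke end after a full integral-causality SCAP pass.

bond 0 stroke at J2
bond 1 stroke at J3
bond 2 stroke at I1
bond 3 stroke at J3
bond 4 stroke at J1
bond 5 stroke at Sf1

bond 5 |Sf1  (Sf1 fixes flow; stroke at Sf1)
bond 2 |I1  (I1 outputs flow p/I1)
bond 1 |J3  (J3: bond 2 brought flow, rest push out)
bond 3 |J3  (1-jn J3 has f-setter on 2)
bond 0 |J2  (closing 0-jn rule on J2)
bond 4 |J1  (J1: bond 0 brought flow, rest push out)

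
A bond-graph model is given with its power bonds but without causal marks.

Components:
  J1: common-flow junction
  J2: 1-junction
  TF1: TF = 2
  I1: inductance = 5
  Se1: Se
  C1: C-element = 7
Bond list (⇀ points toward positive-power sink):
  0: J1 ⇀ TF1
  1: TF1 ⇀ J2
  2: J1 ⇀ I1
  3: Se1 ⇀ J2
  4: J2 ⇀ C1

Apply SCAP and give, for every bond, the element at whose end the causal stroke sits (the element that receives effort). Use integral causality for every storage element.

#0 stroke→J1
#1 stroke→TF1
#2 stroke→I1
#3 stroke→J2
#4 stroke→J2

bond 3 |J2  (Se1 fixes effort; stroke away)
bond 2 |I1  (I1: I, integral causality)
bond 0 |J1  (J1: bond 2 brought flow, rest push out)
bond 1 |TF1  (TF1 one-in-one-out from 0)
bond 4 |J2  (common-f at J2 fixed by 1)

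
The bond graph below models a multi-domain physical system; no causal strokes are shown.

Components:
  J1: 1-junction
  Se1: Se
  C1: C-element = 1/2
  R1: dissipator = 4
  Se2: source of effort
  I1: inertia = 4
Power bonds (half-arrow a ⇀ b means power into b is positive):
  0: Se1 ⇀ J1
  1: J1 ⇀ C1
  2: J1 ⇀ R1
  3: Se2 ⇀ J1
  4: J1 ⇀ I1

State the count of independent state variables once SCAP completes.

bond 0 →J1  (Se1: effort source, stroke at far end)
bond 3 →J1  (Se2 (Se) sets effort on bond)
bond 1 →J1  (C1 integral (e out))
bond 4 →I1  (I1 outputs flow p/I1)
bond 2 →J1  (common-f at J1 fixed by 4)

2  (C1, I1 all integral)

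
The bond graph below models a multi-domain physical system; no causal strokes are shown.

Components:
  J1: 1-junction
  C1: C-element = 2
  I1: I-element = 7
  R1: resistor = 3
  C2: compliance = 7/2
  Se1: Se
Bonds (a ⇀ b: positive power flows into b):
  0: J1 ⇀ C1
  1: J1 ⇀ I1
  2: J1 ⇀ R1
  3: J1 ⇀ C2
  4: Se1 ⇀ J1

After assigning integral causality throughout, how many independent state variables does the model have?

b4 stroke→J1  (Se1 (Se) sets effort on bond)
b0 stroke→J1  (C1 integral (e out))
b1 stroke→I1  (I1 outputs flow p/I1)
b2 stroke→J1  (J1: bond 1 brought flow, rest push out)
b3 stroke→J1  (1-jn J1 has f-setter on 1)

3  (C1, C2, I1 all integral)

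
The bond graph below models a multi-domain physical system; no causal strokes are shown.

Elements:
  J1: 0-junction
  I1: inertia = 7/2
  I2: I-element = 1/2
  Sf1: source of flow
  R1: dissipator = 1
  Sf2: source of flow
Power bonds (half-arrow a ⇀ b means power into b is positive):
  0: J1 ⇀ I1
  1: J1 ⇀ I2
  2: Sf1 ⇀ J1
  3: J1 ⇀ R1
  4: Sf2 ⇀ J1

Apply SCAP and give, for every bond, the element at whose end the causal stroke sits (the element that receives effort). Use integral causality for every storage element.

bond 0 →I1
bond 1 →I2
bond 2 →Sf1
bond 3 →J1
bond 4 →Sf2

β2 stroke→Sf1  (Sf1 fixes flow; stroke at Sf1)
β4 stroke→Sf2  (Sf2: flow source, stroke at near end)
β0 stroke→I1  (I1 outputs flow p/I1)
β1 stroke→I2  (I2: I, integral causality)
β3 stroke→J1  (closing 0-jn rule on J1)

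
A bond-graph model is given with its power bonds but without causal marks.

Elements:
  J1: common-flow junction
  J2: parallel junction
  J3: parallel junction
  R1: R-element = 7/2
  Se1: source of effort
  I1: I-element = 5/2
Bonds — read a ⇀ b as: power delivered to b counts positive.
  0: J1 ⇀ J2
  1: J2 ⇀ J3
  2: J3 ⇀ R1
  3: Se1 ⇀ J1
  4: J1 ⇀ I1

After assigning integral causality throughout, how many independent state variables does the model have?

1  (I1 all integral)

b3 |J1  (Se1 fixes effort; stroke away)
b4 |I1  (I1 integral (f out))
b0 |J1  (J1 flow already set via bond 4)
b1 |J2  (J2 needs exactly one e-in)
b2 |J3  (closing 0-jn rule on J3)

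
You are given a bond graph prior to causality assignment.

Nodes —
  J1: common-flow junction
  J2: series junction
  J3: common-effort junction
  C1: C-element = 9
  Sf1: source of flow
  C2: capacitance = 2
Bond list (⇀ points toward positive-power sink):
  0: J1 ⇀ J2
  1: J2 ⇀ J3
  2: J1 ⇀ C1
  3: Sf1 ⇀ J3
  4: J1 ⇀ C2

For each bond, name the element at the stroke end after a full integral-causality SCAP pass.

β3 stroke→Sf1  (source Sf1 imposes f)
β1 stroke→J3  (J3 needs exactly one e-in)
β0 stroke→J2  (common-f at J2 fixed by 1)
β2 stroke→J1  (common-f at J1 fixed by 0)
β4 stroke→J1  (J1 flow already set via bond 0)

bond 0 →J2
bond 1 →J3
bond 2 →J1
bond 3 →Sf1
bond 4 →J1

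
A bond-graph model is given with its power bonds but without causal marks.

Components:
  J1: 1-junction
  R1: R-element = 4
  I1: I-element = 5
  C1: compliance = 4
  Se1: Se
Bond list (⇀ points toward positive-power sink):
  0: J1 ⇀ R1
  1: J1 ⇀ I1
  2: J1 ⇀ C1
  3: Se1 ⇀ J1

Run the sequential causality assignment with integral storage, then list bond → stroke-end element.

#0 stroke at J1
#1 stroke at I1
#2 stroke at J1
#3 stroke at J1

b3 stroke at J1  (Se1: effort source, stroke at far end)
b1 stroke at I1  (I1 integral (f out))
b0 stroke at J1  (1-jn J1 has f-setter on 1)
b2 stroke at J1  (common-f at J1 fixed by 1)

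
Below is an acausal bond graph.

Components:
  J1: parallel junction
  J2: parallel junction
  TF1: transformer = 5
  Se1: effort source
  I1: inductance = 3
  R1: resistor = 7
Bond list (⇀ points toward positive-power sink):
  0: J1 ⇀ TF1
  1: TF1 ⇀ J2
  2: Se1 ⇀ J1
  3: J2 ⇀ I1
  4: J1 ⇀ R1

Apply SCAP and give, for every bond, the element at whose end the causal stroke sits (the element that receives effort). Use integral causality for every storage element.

#0 →TF1
#1 →J2
#2 →J1
#3 →I1
#4 →R1

b2 |J1  (Se1: effort source, stroke at far end)
b0 |TF1  (J1: bond 2 brought effort, rest push out)
b4 |R1  (0-jn J1 has e-setter on 2)
b1 |J2  (TF TF1: opposite of bond 0)
b3 |I1  (0-jn J2 has e-setter on 1)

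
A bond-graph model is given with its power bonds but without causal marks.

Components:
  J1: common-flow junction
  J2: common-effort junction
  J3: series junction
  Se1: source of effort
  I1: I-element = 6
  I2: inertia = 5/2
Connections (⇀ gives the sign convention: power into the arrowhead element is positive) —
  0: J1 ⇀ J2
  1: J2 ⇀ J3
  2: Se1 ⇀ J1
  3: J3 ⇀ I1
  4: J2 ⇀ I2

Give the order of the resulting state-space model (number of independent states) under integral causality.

β2 |J1  (source Se1 imposes e)
β0 |J2  (J1: last free bond brings flow in)
β1 |J3  (0-jn J2 has e-setter on 0)
β4 |I2  (J2: bond 0 brought effort, rest push out)
β3 |I1  (J3 needs exactly one f-in)

2  (I1, I2 all integral)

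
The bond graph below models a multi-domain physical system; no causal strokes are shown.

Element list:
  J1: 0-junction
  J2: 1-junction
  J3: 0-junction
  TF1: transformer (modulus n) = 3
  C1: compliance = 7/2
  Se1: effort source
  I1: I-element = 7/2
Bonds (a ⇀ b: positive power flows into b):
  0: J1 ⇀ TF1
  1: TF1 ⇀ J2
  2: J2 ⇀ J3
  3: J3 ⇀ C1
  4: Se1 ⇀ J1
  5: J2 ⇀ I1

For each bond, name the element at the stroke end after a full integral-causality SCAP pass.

β0 →TF1
β1 →J2
β2 →J2
β3 →J3
β4 →J1
β5 →I1

bond 4 →J1  (Se1: effort source, stroke at far end)
bond 0 →TF1  (J1: bond 4 brought effort, rest push out)
bond 1 →J2  (TF1: transformer flips bond 0)
bond 3 →J3  (prefer integral on C1)
bond 2 →J2  (0-jn J3 has e-setter on 3)
bond 5 →I1  (J2 needs exactly one f-in)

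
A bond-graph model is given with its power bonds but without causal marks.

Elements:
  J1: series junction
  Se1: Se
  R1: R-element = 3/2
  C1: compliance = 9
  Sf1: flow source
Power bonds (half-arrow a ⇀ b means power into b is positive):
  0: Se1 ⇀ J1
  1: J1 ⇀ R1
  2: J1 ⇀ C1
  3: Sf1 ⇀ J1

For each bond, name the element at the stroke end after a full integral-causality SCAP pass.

#0 stroke at J1  (Se1 fixes effort; stroke away)
#3 stroke at Sf1  (Sf1: flow source, stroke at near end)
#1 stroke at J1  (J1: bond 3 brought flow, rest push out)
#2 stroke at J1  (J1: bond 3 brought flow, rest push out)

β0 |J1
β1 |J1
β2 |J1
β3 |Sf1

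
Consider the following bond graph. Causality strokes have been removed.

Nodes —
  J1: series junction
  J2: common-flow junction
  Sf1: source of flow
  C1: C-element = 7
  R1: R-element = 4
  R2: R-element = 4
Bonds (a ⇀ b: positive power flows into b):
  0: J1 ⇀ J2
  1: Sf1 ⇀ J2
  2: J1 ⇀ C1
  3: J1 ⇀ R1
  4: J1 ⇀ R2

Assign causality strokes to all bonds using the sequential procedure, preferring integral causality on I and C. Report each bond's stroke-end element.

β1 |Sf1  (source Sf1 imposes f)
β0 |J2  (1-jn J2 has f-setter on 1)
β2 |J1  (J1 flow already set via bond 0)
β3 |J1  (J1: bond 0 brought flow, rest push out)
β4 |J1  (J1 flow already set via bond 0)

#0 |J2
#1 |Sf1
#2 |J1
#3 |J1
#4 |J1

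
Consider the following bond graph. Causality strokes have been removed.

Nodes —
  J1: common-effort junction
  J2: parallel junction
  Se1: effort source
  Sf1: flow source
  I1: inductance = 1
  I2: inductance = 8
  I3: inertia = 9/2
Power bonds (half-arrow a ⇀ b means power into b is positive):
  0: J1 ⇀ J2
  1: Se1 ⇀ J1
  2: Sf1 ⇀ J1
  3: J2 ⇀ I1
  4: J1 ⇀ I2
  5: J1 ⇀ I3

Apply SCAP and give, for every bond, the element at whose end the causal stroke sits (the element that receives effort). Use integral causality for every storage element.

bond 1 |J1  (Se1 (Se) sets effort on bond)
bond 2 |Sf1  (source Sf1 imposes f)
bond 0 |J2  (common-e at J1 fixed by 1)
bond 4 |I2  (J1: bond 1 brought effort, rest push out)
bond 5 |I3  (0-jn J1 has e-setter on 1)
bond 3 |I1  (J2 effort already set via bond 0)

b0 stroke→J2
b1 stroke→J1
b2 stroke→Sf1
b3 stroke→I1
b4 stroke→I2
b5 stroke→I3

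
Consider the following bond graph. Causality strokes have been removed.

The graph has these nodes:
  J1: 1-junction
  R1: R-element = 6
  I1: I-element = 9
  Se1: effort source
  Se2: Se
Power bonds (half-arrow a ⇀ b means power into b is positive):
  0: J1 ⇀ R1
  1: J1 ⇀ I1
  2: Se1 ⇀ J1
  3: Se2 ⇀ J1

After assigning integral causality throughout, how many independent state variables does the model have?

1  (I1 all integral)

#2 →J1  (source Se1 imposes e)
#3 →J1  (source Se2 imposes e)
#1 →I1  (prefer integral on I1)
#0 →J1  (J1: bond 1 brought flow, rest push out)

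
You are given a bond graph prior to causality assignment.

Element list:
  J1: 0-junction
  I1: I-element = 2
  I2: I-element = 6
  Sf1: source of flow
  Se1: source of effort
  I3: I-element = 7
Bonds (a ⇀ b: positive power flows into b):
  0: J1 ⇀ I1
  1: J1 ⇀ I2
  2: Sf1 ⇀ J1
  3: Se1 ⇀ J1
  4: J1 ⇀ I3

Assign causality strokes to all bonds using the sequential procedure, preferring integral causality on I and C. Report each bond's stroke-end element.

β0 stroke at I1
β1 stroke at I2
β2 stroke at Sf1
β3 stroke at J1
β4 stroke at I3

bond 2 |Sf1  (source Sf1 imposes f)
bond 3 |J1  (Se1: effort source, stroke at far end)
bond 0 |I1  (0-jn J1 has e-setter on 3)
bond 1 |I2  (0-jn J1 has e-setter on 3)
bond 4 |I3  (J1: bond 3 brought effort, rest push out)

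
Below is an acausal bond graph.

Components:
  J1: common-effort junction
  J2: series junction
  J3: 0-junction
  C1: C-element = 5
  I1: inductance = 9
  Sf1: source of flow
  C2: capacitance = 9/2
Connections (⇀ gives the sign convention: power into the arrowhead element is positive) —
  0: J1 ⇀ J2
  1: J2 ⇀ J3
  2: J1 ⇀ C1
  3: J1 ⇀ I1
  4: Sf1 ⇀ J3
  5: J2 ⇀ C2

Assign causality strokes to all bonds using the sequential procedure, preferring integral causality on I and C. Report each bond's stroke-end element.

b0 |J2
b1 |J3
b2 |J1
b3 |I1
b4 |Sf1
b5 |J2

#4 →Sf1  (Sf1 (Sf) sets flow on bond)
#1 →J3  (only one effort-in slot at J3)
#0 →J2  (common-f at J2 fixed by 1)
#5 →J2  (common-f at J2 fixed by 1)
#2 →J1  (C1 integral (e out))
#3 →I1  (J1: bond 2 brought effort, rest push out)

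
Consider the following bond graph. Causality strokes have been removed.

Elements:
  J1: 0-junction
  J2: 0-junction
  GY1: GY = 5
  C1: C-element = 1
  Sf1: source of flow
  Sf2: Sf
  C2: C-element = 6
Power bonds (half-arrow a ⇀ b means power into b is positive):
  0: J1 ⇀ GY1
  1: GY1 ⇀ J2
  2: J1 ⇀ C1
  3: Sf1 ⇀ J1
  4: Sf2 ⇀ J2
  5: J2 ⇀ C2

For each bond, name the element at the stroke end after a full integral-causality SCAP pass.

bond 3 →Sf1  (Sf1 fixes flow; stroke at Sf1)
bond 4 →Sf2  (Sf2 fixes flow; stroke at Sf2)
bond 2 →J1  (C1: C, integral causality)
bond 0 →GY1  (0-jn J1 has e-setter on 2)
bond 1 →GY1  (through GY1, causality inverts; strokes same side of GY1)
bond 5 →J2  (J2 needs exactly one e-in)

b0 stroke at GY1
b1 stroke at GY1
b2 stroke at J1
b3 stroke at Sf1
b4 stroke at Sf2
b5 stroke at J2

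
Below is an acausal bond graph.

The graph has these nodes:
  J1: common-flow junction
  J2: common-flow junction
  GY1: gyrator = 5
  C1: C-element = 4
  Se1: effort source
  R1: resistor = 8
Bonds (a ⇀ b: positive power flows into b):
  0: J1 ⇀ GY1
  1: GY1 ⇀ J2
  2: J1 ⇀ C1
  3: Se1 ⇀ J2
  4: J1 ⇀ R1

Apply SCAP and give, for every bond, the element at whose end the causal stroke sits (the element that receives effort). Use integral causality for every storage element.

b0 |GY1
b1 |GY1
b2 |J1
b3 |J2
b4 |J1

bond 3 stroke at J2  (Se1 fixes effort; stroke away)
bond 1 stroke at GY1  (J2: last free bond brings flow in)
bond 0 stroke at GY1  (GY1: gyrator matches bond 1)
bond 2 stroke at J1  (J1 flow already set via bond 0)
bond 4 stroke at J1  (J1 flow already set via bond 0)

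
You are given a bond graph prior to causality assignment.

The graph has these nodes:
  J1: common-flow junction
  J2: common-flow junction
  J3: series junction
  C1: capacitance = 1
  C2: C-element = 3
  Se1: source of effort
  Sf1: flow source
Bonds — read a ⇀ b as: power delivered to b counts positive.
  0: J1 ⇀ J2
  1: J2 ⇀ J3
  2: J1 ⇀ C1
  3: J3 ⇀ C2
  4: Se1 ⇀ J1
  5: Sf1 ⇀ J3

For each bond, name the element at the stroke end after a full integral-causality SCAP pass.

b0 stroke→J2
b1 stroke→J3
b2 stroke→J1
b3 stroke→J3
b4 stroke→J1
b5 stroke→Sf1

b4 stroke→J1  (source Se1 imposes e)
b5 stroke→Sf1  (Sf1: flow source, stroke at near end)
b1 stroke→J3  (1-jn J3 has f-setter on 5)
b3 stroke→J3  (1-jn J3 has f-setter on 5)
b0 stroke→J2  (J2 flow already set via bond 1)
b2 stroke→J1  (1-jn J1 has f-setter on 0)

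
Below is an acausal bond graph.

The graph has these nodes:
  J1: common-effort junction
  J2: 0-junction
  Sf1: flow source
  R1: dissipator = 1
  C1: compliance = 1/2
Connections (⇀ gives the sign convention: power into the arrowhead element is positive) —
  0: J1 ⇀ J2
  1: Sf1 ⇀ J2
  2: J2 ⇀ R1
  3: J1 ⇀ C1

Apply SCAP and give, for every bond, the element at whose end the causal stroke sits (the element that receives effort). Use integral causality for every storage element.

bond 0 →J2
bond 1 →Sf1
bond 2 →R1
bond 3 →J1

bond 1 |Sf1  (Sf1 (Sf) sets flow on bond)
bond 3 |J1  (C1: C, integral causality)
bond 0 |J2  (J1: bond 3 brought effort, rest push out)
bond 2 |R1  (0-jn J2 has e-setter on 0)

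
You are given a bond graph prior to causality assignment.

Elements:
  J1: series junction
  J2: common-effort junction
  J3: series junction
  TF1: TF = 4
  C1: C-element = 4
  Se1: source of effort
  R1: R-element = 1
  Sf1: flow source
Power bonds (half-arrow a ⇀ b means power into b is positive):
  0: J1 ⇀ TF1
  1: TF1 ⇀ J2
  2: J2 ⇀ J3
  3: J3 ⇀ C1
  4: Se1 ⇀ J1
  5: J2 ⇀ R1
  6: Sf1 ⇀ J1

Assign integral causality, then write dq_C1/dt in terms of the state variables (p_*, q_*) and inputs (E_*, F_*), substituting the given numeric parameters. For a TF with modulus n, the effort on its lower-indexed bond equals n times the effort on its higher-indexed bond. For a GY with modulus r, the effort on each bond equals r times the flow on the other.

dq_C1/dt = 4*F_Sf1 - q_C1/4

#4 stroke→J1  (source Se1 imposes e)
#6 stroke→Sf1  (Sf1 fixes flow; stroke at Sf1)
#0 stroke→J1  (J1 flow already set via bond 6)
#1 stroke→TF1  (TF TF1: opposite of bond 0)
#3 stroke→J3  (C1 outputs effort q/C1)
#2 stroke→J2  (only one flow-in slot at J3)
#5 stroke→R1  (J2 effort already set via bond 2)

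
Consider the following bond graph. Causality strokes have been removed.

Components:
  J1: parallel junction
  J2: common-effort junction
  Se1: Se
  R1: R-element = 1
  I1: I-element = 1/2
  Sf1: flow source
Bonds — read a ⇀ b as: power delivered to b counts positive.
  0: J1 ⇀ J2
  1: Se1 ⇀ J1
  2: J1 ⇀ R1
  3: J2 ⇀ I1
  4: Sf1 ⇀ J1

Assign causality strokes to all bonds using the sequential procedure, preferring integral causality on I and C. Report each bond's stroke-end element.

b0 →J2
b1 →J1
b2 →R1
b3 →I1
b4 →Sf1

bond 1 stroke at J1  (Se1 (Se) sets effort on bond)
bond 4 stroke at Sf1  (source Sf1 imposes f)
bond 0 stroke at J2  (J1 effort already set via bond 1)
bond 2 stroke at R1  (J1 effort already set via bond 1)
bond 3 stroke at I1  (0-jn J2 has e-setter on 0)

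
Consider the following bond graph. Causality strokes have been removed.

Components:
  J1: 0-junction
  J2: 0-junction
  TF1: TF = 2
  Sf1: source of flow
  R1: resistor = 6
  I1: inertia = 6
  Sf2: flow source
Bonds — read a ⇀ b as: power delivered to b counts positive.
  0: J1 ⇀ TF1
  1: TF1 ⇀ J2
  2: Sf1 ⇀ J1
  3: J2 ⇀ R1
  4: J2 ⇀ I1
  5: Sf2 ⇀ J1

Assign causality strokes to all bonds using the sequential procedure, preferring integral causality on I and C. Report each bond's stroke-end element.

bond 0 →J1
bond 1 →TF1
bond 2 →Sf1
bond 3 →J2
bond 4 →I1
bond 5 →Sf2

bond 2 |Sf1  (Sf1 (Sf) sets flow on bond)
bond 5 |Sf2  (source Sf2 imposes f)
bond 0 |J1  (closing 0-jn rule on J1)
bond 1 |TF1  (TF1 one-in-one-out from 0)
bond 4 |I1  (prefer integral on I1)
bond 3 |J2  (J2: last free bond brings effort in)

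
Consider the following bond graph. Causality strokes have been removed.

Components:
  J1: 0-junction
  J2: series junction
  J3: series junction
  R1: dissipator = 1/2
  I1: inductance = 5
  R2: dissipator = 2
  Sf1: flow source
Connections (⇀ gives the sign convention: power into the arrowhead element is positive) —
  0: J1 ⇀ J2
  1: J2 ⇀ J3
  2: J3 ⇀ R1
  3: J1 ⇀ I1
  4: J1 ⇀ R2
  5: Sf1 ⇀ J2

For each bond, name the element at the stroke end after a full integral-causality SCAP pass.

b5 stroke→Sf1  (Sf1 (Sf) sets flow on bond)
b0 stroke→J2  (common-f at J2 fixed by 5)
b1 stroke→J2  (J2: bond 5 brought flow, rest push out)
b2 stroke→J3  (J3: bond 1 brought flow, rest push out)
b3 stroke→I1  (I1: I, integral causality)
b4 stroke→J1  (closing 0-jn rule on J1)

b0 →J2
b1 →J2
b2 →J3
b3 →I1
b4 →J1
b5 →Sf1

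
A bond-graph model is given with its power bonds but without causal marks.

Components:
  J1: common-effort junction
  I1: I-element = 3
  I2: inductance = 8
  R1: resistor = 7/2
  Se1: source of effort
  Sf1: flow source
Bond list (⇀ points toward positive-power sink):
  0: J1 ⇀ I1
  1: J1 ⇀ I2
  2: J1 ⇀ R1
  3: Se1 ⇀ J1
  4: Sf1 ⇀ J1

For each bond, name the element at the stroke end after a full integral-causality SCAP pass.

#0 stroke at I1
#1 stroke at I2
#2 stroke at R1
#3 stroke at J1
#4 stroke at Sf1

bond 3 →J1  (Se1 (Se) sets effort on bond)
bond 4 →Sf1  (Sf1: flow source, stroke at near end)
bond 0 →I1  (J1: bond 3 brought effort, rest push out)
bond 1 →I2  (J1: bond 3 brought effort, rest push out)
bond 2 →R1  (0-jn J1 has e-setter on 3)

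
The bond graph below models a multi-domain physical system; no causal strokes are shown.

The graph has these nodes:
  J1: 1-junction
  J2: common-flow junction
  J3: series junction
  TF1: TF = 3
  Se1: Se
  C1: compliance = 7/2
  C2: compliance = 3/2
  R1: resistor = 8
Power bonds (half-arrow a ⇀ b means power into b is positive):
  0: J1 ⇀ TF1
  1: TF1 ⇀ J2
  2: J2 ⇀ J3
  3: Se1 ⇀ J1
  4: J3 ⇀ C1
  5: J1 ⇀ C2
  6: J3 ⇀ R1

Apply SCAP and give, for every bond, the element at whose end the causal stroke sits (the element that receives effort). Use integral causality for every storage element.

#3 →J1  (Se1 (Se) sets effort on bond)
#4 →J3  (C1 integral (e out))
#5 →J1  (C2 outputs effort q/C2)
#0 →TF1  (closing 1-jn rule on J1)
#1 →J2  (through TF1, causality passes straight; one stroke at TF1)
#2 →J3  (J2: last free bond brings flow in)
#6 →R1  (J3 needs exactly one f-in)

β0 |TF1
β1 |J2
β2 |J3
β3 |J1
β4 |J3
β5 |J1
β6 |R1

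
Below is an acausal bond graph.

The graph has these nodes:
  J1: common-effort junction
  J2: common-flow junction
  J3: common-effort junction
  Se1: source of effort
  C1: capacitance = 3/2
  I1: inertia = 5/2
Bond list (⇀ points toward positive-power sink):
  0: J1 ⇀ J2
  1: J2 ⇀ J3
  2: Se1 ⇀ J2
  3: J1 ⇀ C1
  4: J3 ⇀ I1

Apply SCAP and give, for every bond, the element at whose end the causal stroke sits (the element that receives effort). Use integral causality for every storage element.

#2 stroke→J2  (Se1: effort source, stroke at far end)
#3 stroke→J1  (prefer integral on C1)
#0 stroke→J2  (0-jn J1 has e-setter on 3)
#1 stroke→J3  (only one flow-in slot at J2)
#4 stroke→I1  (J3 effort already set via bond 1)

β0 stroke at J2
β1 stroke at J3
β2 stroke at J2
β3 stroke at J1
β4 stroke at I1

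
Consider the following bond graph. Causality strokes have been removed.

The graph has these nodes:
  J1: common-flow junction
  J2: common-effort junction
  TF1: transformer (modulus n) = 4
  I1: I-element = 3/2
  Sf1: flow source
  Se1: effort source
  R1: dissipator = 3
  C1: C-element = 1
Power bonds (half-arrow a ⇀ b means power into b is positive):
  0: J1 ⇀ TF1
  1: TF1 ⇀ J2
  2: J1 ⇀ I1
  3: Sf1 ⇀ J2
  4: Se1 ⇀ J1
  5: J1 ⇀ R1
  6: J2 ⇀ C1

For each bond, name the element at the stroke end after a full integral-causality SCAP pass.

#0 stroke→J1
#1 stroke→TF1
#2 stroke→I1
#3 stroke→Sf1
#4 stroke→J1
#5 stroke→J1
#6 stroke→J2

b3 stroke at Sf1  (Sf1 (Sf) sets flow on bond)
b4 stroke at J1  (Se1 (Se) sets effort on bond)
b2 stroke at I1  (prefer integral on I1)
b0 stroke at J1  (common-f at J1 fixed by 2)
b5 stroke at J1  (J1: bond 2 brought flow, rest push out)
b1 stroke at TF1  (TF TF1: opposite of bond 0)
b6 stroke at J2  (closing 0-jn rule on J2)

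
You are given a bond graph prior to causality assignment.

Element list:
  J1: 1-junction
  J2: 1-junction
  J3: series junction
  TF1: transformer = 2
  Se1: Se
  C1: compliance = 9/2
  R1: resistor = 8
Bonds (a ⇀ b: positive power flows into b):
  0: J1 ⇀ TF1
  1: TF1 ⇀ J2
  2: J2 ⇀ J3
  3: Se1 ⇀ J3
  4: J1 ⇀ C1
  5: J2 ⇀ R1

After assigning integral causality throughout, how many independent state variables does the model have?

bond 3 stroke at J3  (Se1 (Se) sets effort on bond)
bond 2 stroke at J2  (only one flow-in slot at J3)
bond 4 stroke at J1  (C1 outputs effort q/C1)
bond 0 stroke at TF1  (J1: last free bond brings flow in)
bond 1 stroke at J2  (TF TF1: opposite of bond 0)
bond 5 stroke at R1  (J2: last free bond brings flow in)

1  (C1 all integral)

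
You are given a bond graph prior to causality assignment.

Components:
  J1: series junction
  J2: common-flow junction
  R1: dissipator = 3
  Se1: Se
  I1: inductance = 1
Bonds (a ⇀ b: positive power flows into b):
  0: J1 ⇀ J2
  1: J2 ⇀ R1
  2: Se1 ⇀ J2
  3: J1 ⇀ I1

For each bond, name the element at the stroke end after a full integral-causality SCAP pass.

b0 stroke at J1
b1 stroke at J2
b2 stroke at J2
b3 stroke at I1

bond 2 →J2  (Se1: effort source, stroke at far end)
bond 3 →I1  (I1 integral (f out))
bond 0 →J1  (1-jn J1 has f-setter on 3)
bond 1 →J2  (common-f at J2 fixed by 0)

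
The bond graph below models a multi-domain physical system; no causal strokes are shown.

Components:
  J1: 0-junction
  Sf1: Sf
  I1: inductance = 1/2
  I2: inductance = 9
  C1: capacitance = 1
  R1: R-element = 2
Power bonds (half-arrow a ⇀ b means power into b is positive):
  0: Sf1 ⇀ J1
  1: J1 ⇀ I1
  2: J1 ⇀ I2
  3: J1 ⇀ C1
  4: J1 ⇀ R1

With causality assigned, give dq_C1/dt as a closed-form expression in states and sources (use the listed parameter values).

dq_C1/dt = F_Sf1 - 2*p_I1 - p_I2/9 - q_C1/2

b0 →Sf1  (Sf1 fixes flow; stroke at Sf1)
b1 →I1  (I1 integral (f out))
b2 →I2  (I2 integral (f out))
b3 →J1  (C1 outputs effort q/C1)
b4 →R1  (common-e at J1 fixed by 3)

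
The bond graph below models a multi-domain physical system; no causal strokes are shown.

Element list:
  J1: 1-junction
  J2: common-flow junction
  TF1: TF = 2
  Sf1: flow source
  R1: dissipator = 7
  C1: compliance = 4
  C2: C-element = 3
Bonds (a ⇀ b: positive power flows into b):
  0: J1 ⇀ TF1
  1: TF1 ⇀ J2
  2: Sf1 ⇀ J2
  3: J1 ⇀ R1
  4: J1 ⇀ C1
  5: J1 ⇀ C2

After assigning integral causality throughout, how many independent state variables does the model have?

bond 2 stroke at Sf1  (source Sf1 imposes f)
bond 1 stroke at J2  (J2: bond 2 brought flow, rest push out)
bond 0 stroke at TF1  (TF1: transformer flips bond 1)
bond 3 stroke at J1  (J1: bond 0 brought flow, rest push out)
bond 4 stroke at J1  (common-f at J1 fixed by 0)
bond 5 stroke at J1  (common-f at J1 fixed by 0)

2  (C1, C2 all integral)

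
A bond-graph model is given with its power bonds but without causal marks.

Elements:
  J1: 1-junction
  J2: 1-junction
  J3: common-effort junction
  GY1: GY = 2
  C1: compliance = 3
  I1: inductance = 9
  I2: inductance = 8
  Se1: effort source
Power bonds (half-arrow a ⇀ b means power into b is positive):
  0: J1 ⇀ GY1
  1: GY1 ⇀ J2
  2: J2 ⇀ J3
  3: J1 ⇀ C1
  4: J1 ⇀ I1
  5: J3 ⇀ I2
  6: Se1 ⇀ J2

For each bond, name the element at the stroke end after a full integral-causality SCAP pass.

bond 0 stroke→J1
bond 1 stroke→J2
bond 2 stroke→J3
bond 3 stroke→J1
bond 4 stroke→I1
bond 5 stroke→I2
bond 6 stroke→J2

#6 stroke→J2  (Se1 fixes effort; stroke away)
#3 stroke→J1  (C1: C, integral causality)
#4 stroke→I1  (I1 outputs flow p/I1)
#0 stroke→J1  (J1: bond 4 brought flow, rest push out)
#1 stroke→J2  (GY1: gyrator matches bond 0)
#2 stroke→J3  (J2: last free bond brings flow in)
#5 stroke→I2  (J3: bond 2 brought effort, rest push out)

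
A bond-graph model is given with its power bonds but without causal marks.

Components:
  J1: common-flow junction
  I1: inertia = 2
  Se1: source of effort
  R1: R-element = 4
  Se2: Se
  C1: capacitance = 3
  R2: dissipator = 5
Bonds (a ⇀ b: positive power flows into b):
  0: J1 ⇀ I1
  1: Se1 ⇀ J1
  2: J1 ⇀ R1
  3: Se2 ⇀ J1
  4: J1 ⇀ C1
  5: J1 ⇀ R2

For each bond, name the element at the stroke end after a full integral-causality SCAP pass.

#1 stroke at J1  (Se1 (Se) sets effort on bond)
#3 stroke at J1  (Se2 (Se) sets effort on bond)
#0 stroke at I1  (I1 outputs flow p/I1)
#2 stroke at J1  (J1: bond 0 brought flow, rest push out)
#4 stroke at J1  (J1 flow already set via bond 0)
#5 stroke at J1  (common-f at J1 fixed by 0)

#0 →I1
#1 →J1
#2 →J1
#3 →J1
#4 →J1
#5 →J1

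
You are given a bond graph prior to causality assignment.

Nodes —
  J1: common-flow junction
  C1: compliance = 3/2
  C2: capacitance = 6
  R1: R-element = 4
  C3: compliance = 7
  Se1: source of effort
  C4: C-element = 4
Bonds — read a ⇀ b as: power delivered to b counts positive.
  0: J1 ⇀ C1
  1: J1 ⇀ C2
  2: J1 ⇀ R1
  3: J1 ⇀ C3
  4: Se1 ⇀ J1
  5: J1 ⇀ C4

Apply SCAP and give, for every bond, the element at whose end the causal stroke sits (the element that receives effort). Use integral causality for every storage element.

β0 stroke→J1
β1 stroke→J1
β2 stroke→R1
β3 stroke→J1
β4 stroke→J1
β5 stroke→J1

b4 →J1  (Se1 fixes effort; stroke away)
b0 →J1  (C1: C, integral causality)
b1 →J1  (C2 outputs effort q/C2)
b3 →J1  (C3: C, integral causality)
b5 →J1  (C4 integral (e out))
b2 →R1  (only one flow-in slot at J1)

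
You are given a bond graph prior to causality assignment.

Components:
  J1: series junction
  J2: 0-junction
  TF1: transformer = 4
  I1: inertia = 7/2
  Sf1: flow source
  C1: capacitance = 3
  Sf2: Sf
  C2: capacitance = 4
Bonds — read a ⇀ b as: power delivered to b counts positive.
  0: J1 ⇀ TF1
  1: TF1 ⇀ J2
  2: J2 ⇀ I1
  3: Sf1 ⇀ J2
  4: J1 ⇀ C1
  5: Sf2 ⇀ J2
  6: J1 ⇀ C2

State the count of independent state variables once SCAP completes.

3  (C1, C2, I1 all integral)

b3 stroke at Sf1  (Sf1 fixes flow; stroke at Sf1)
b5 stroke at Sf2  (Sf2: flow source, stroke at near end)
b2 stroke at I1  (I1 outputs flow p/I1)
b1 stroke at J2  (only one effort-in slot at J2)
b0 stroke at TF1  (TF TF1: opposite of bond 1)
b4 stroke at J1  (common-f at J1 fixed by 0)
b6 stroke at J1  (J1: bond 0 brought flow, rest push out)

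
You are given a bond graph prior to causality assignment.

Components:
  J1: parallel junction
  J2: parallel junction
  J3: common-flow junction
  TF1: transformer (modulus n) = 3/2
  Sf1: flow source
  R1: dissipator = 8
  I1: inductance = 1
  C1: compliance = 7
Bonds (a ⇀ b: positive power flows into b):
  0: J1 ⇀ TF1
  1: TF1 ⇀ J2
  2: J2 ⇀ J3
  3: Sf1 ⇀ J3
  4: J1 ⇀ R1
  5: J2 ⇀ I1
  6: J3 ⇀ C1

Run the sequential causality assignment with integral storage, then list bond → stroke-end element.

bond 0 →TF1
bond 1 →J2
bond 2 →J3
bond 3 →Sf1
bond 4 →J1
bond 5 →I1
bond 6 →J3

#3 |Sf1  (Sf1 fixes flow; stroke at Sf1)
#2 |J3  (J3 flow already set via bond 3)
#6 |J3  (common-f at J3 fixed by 3)
#5 |I1  (I1 outputs flow p/I1)
#1 |J2  (closing 0-jn rule on J2)
#0 |TF1  (through TF1, causality passes straight; one stroke at TF1)
#4 |J1  (J1 needs exactly one e-in)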